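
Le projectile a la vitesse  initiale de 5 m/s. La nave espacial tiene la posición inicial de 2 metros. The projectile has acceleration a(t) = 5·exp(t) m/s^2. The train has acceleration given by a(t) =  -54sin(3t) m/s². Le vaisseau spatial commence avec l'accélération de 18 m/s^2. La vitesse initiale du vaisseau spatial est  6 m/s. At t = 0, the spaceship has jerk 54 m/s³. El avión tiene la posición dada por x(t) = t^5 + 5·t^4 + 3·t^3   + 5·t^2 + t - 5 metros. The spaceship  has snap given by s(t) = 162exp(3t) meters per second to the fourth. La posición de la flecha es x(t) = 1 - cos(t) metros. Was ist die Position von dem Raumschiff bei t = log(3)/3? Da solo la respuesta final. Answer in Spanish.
En t = log(3)/3, x = 6.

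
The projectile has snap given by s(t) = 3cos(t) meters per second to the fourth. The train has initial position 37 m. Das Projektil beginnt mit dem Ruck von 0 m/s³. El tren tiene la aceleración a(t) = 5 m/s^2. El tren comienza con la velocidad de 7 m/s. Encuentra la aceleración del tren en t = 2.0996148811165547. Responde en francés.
Nous avons l'accélération a(t) = 5. En substituant t = 2.0996148811165547: a(2.0996148811165547) = 5.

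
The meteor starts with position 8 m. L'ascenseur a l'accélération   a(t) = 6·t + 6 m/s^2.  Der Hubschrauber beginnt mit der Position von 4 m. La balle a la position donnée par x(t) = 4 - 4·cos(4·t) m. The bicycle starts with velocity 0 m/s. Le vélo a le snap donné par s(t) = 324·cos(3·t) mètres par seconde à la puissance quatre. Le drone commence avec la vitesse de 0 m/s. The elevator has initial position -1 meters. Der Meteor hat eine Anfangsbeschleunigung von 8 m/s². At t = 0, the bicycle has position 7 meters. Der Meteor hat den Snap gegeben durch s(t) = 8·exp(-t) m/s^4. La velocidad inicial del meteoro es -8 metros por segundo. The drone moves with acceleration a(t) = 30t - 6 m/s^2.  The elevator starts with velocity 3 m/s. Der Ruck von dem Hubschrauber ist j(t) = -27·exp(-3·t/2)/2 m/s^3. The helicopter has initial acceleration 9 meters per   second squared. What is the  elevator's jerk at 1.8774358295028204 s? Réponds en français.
Pour résoudre ceci, nous devons prendre 1 dérivée de notre équation de l'accélération a(t) = 6·t + 6. La dérivée de l'accélération donne le jerk: j(t) = 6. En utilisant j(t) = 6 et en substituant t = 1.8774358295028204, nous trouvons j = 6.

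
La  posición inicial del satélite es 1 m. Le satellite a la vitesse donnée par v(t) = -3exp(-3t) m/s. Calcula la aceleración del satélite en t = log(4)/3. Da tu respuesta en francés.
Nous devons dériver notre équation de la vitesse v(t) = -3·exp(-3·t) 1 fois. En dérivant la vitesse, nous obtenons l'accélération: a(t) = 9·exp(-3·t). En utilisant a(t) = 9·exp(-3·t) et en substituant t = log(4)/3, nous trouvons a = 9/4.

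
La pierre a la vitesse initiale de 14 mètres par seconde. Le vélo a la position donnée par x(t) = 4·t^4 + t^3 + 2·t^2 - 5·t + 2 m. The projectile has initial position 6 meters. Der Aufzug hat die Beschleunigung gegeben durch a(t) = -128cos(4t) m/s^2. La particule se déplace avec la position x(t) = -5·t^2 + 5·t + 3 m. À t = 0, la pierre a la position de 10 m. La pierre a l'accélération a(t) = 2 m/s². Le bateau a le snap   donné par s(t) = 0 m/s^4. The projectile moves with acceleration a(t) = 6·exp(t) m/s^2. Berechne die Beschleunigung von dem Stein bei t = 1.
Aus der Gleichung für die Beschleunigung a(t) = 2, setzen wir t = 1 ein und erhalten a = 2.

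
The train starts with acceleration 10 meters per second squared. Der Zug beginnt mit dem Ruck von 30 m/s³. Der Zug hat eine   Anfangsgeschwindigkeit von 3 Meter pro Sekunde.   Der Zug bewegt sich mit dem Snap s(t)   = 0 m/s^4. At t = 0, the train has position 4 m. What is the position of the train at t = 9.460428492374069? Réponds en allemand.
Wir müssen das Integral unserer Gleichung für den Snap s(t) = 0 4-mal finden. Mit ∫s(t)dt und Anwendung von j(0) = 30, finden wir j(t) = 30. Das Integral von dem Ruck, mit a(0) = 10, ergibt die Beschleunigung: a(t) = 30·t + 10. Mit ∫a(t)dt und Anwendung von v(0) = 3, finden wir v(t) = 15·t^2 + 10·t + 3. Das Integral von der Geschwindigkeit ist die Position. Mit x(0) = 4 erhalten wir x(t) = 5·t^3 + 5·t^2 + 3·t + 4. Wir haben die Position x(t) = 5·t^3 + 5·t^2 + 3·t + 4. Durch Einsetzen von t = 9.460428492374069: x(9.460428492374069) = 4713.40772484993.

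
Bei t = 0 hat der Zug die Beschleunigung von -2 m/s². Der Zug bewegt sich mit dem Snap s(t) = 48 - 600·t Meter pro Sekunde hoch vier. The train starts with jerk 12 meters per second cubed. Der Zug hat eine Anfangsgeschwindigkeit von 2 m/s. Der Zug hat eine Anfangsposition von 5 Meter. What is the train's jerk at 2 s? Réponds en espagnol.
Partiendo del snap s(t) = 48 - 600·t, tomamos 1 integral. La antiderivada del snap, con j(0) = 12, da la sacudida: j(t) = -300·t^2 + 48·t + 12. De la ecuación de la sacudida j(t) = -300·t^2 + 48·t + 12, sustituimos t = 2 para obtener j = -1092.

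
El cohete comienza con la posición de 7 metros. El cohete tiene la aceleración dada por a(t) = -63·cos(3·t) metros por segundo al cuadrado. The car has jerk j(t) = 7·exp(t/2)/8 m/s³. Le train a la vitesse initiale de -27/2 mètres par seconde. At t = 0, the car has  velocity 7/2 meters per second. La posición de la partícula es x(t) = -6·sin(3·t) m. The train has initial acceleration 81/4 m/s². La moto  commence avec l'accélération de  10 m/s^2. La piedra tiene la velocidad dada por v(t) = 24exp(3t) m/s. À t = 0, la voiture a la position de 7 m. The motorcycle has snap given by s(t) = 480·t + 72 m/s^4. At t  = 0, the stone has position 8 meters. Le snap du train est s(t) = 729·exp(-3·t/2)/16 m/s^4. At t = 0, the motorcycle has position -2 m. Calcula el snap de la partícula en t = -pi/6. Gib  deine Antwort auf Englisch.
We must differentiate our position equation x(t) = -6·sin(3·t) 4 times. The derivative of position gives velocity: v(t) = -18·cos(3·t). Taking d/dt of v(t), we find a(t) = 54·sin(3·t). Taking d/dt of a(t), we find j(t) = 162·cos(3·t). Taking d/dt of j(t), we find s(t) = -486·sin(3·t). From the given snap equation s(t) = -486·sin(3·t), we substitute t = -pi/6 to get s = 486.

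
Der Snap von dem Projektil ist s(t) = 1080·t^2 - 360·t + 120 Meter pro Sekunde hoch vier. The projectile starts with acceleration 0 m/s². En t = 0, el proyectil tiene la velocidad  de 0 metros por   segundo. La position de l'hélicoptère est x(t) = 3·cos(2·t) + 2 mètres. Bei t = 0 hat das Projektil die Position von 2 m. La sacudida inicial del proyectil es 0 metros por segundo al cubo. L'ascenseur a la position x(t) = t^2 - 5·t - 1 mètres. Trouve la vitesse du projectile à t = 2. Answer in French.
Pour résoudre ceci, nous devons prendre 3 primitives de notre équation du snap s(t) = 1080·t^2 - 360·t + 120. En intégrant le snap et en utilisant la condition initiale j(0) = 0, nous obtenons j(t) = 60·t·(6·t^2 - 3·t + 2). En intégrant le jerk et en utilisant la condition initiale a(0) = 0, nous obtenons a(t) = t^2·(90·t^2 - 60·t + 60). L'intégrale de l'accélération, avec v(0) = 0, donne la vitesse: v(t) = t^3·(18·t^2 - 15·t + 20). En utilisant v(t) = t^3·(18·t^2 - 15·t + 20) et en substituant t = 2, nous trouvons v = 496.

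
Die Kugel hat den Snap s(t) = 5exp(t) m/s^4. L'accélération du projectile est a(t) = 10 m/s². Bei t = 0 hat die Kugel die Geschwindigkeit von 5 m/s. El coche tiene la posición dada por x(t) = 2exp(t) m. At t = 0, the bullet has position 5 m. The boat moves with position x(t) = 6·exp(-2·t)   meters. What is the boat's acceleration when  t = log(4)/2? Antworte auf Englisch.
To solve this, we need to take 2 derivatives of our position equation x(t) = 6·exp(-2·t). Taking d/dt of x(t), we find v(t) = -12·exp(-2·t). The derivative of velocity gives acceleration: a(t) = 24·exp(-2·t). Using a(t) = 24·exp(-2·t) and substituting t = log(4)/2, we find a = 6.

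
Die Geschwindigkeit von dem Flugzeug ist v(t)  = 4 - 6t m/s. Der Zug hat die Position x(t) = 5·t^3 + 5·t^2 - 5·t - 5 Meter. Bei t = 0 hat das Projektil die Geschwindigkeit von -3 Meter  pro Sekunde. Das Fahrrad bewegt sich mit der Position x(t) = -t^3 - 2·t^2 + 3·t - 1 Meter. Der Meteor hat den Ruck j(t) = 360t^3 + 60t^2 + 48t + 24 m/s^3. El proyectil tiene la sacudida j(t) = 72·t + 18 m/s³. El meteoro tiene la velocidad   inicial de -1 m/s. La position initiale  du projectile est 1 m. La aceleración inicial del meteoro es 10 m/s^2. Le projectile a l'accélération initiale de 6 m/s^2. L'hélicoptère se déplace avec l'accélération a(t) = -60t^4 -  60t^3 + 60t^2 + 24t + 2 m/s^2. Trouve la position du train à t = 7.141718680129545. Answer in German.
Aus der Gleichung für die Position x(t) = 5·t^3 + 5·t^2 - 5·t - 5, setzen wir t = 7.141718680129545 ein und erhalten x = 2035.59843589683.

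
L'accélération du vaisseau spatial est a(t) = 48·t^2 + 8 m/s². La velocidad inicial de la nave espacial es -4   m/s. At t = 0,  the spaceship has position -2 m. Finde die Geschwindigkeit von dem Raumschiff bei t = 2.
Um dies zu lösen, müssen wir 1 Stammfunktion unserer Gleichung für die Beschleunigung a(t) = 48·t^2 + 8 finden. Durch Integration von der Beschleunigung und Verwendung der Anfangsbedingung v(0) = -4, erhalten wir v(t) = 16·t^3 + 8·t - 4. Mit v(t) = 16·t^3 + 8·t - 4 und Einsetzen von t = 2, finden wir v = 140.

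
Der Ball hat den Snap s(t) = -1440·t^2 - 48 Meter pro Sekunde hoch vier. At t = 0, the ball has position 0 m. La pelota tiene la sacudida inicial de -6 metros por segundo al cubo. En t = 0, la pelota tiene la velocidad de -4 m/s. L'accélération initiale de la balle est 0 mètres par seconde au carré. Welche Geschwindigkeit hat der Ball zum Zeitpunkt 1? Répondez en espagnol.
Partiendo del snap s(t) = -1440·t^2 - 48, tomamos 3 integrales. La integral del snap, con j(0) = -6, da la sacudida: j(t) = -480·t^3 - 48·t - 6. Tomando ∫j(t)dt y aplicando a(0) = 0, encontramos a(t) = 6·t·(-20·t^3 - 4·t - 1). La antiderivada de la aceleración es la velocidad. Usando v(0) = -4, obtenemos v(t) = -24·t^5 - 8·t^3 - 3·t^2 - 4. Tenemos la velocidad v(t) = -24·t^5 - 8·t^3 - 3·t^2 - 4. Sustituyendo t = 1: v(1) = -39.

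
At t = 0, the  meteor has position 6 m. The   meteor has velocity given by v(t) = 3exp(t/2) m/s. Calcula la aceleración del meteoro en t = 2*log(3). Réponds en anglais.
Starting from velocity v(t) = 3·exp(t/2), we take 1 derivative. The derivative of velocity gives acceleration: a(t) = 3·exp(t/2)/2. Using a(t) = 3·exp(t/2)/2 and substituting t = 2*log(3), we find a = 9/2.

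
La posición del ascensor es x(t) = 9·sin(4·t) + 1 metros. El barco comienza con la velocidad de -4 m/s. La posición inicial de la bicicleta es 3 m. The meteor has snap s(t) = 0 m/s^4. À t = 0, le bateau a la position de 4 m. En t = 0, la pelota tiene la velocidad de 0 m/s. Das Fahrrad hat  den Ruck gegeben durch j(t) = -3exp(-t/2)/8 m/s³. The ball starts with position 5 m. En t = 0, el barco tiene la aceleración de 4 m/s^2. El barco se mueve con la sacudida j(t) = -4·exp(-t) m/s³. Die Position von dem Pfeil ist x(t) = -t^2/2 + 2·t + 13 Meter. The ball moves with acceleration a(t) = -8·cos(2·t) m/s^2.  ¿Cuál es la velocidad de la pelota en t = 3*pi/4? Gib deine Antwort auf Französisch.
Pour résoudre ceci, nous devons prendre 1 primitive de notre équation de l'accélération a(t) = -8·cos(2·t). En intégrant l'accélération et en utilisant la condition initiale v(0) = 0, nous obtenons v(t) = -4·sin(2·t). Nous avons la vitesse v(t) = -4·sin(2·t). En substituant t = 3*pi/4: v(3*pi/4) = 4.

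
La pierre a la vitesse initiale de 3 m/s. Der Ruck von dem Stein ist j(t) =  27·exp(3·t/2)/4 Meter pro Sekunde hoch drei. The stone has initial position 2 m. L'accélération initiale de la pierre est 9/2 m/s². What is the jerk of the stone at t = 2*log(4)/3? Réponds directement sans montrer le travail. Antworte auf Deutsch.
j(2*log(4)/3) = 27.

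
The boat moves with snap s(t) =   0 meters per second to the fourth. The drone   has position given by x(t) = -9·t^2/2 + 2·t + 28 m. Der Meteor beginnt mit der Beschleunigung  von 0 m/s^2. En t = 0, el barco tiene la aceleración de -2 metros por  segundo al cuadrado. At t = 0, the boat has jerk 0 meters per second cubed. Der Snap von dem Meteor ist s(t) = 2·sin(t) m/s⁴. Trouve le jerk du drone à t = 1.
Nous devons dériver notre équation de la position x(t) = -9·t^2/2 + 2·t + 28 3 fois. La dérivée de la position donne la vitesse: v(t) = 2 - 9·t. En dérivant la vitesse, nous obtenons l'accélération: a(t) = -9. En dérivant l'accélération, nous obtenons le jerk: j(t) = 0. Nous avons le jerk j(t) = 0. En substituant t = 1: j(1) = 0.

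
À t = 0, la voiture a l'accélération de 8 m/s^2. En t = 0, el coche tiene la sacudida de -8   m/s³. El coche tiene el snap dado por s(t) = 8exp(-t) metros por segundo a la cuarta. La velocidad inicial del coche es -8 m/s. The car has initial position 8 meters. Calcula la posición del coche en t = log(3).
Partiendo del snap s(t) = 8·exp(-t), tomamos 4 antiderivadas. Tomando ∫s(t)dt y aplicando j(0) = -8, encontramos j(t) = -8·exp(-t). La antiderivada de la sacudida es la aceleración. Usando a(0) = 8, obtenemos a(t) = 8·exp(-t). La integral de la aceleración es la velocidad. Usando v(0) = -8, obtenemos v(t) = -8·exp(-t). La antiderivada de la velocidad es la posición. Usando x(0) = 8, obtenemos x(t) = 8·exp(-t). De la ecuación de la posición x(t) = 8·exp(-t), sustituimos t = log(3) para obtener x = 8/3.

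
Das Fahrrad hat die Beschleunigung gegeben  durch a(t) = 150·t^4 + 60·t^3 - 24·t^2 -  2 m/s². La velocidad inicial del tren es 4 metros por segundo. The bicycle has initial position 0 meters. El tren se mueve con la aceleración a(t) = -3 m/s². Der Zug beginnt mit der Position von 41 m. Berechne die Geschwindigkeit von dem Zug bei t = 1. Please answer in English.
We need to integrate our acceleration equation a(t) = -3 1 time. Integrating acceleration and using the initial condition v(0) = 4, we get v(t) = 4 - 3·t. Using v(t) = 4 - 3·t and substituting t = 1, we find v = 1.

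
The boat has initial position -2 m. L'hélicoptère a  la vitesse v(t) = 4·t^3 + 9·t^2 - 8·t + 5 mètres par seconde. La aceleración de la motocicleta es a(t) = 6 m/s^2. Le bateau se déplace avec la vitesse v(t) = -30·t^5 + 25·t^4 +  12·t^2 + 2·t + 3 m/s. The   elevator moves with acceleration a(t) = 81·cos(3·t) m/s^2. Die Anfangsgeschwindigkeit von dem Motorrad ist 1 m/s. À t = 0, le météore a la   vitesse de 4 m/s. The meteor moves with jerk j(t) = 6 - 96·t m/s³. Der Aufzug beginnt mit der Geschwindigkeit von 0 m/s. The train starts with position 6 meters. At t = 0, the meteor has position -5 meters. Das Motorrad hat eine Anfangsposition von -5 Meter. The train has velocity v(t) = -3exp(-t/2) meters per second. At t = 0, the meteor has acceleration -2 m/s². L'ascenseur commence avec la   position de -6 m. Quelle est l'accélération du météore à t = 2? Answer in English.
We need to integrate our jerk equation j(t) = 6 - 96·t 1 time. The antiderivative of jerk is acceleration. Using a(0) = -2, we get a(t) = -48·t^2 + 6·t - 2. Using a(t) = -48·t^2 + 6·t - 2 and substituting t = 2, we find a = -182.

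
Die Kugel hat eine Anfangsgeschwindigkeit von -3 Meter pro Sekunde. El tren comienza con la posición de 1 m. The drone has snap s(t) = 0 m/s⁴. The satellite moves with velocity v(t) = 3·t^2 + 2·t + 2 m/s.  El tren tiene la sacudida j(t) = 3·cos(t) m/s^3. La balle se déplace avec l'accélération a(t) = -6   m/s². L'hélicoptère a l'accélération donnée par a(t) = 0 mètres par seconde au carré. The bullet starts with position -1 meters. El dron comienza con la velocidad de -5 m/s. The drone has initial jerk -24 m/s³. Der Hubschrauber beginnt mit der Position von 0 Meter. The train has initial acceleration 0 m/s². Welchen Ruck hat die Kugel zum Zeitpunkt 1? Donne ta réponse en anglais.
We must differentiate our acceleration equation a(t) = -6 1 time. Differentiating acceleration, we get jerk: j(t) = 0. From the given jerk equation j(t) = 0, we substitute t = 1 to get j = 0.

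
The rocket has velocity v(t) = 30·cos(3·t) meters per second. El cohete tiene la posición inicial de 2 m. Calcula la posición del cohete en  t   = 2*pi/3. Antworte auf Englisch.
Starting from velocity v(t) = 30·cos(3·t), we take 1 integral. The integral of velocity, with x(0) = 2, gives position: x(t) = 10·sin(3·t) + 2. Using x(t) = 10·sin(3·t) + 2 and substituting t = 2*pi/3, we find x = 2.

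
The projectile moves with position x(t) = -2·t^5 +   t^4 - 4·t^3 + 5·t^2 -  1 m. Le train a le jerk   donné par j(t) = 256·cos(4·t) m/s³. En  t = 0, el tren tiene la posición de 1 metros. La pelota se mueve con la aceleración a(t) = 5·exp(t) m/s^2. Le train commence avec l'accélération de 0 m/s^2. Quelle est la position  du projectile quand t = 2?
Nous avons la position x(t) = -2·t^5 + t^4 - 4·t^3 + 5·t^2 - 1. En substituant t = 2: x(2) = -61.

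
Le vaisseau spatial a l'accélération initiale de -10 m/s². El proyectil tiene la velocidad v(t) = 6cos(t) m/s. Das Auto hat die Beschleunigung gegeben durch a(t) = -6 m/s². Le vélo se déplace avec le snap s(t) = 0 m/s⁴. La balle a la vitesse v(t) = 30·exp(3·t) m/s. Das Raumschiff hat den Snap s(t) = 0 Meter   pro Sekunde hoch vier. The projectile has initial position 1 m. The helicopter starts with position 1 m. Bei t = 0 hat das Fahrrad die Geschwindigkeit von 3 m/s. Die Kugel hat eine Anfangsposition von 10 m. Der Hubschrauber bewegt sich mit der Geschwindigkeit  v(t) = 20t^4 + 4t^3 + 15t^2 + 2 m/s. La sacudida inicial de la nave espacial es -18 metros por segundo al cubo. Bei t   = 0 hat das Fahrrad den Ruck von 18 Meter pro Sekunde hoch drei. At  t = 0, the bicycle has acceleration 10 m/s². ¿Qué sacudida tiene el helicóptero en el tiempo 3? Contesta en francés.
En partant de la vitesse v(t) = 20·t^4 + 4·t^3 + 15·t^2 + 2, nous prenons 2 dérivées. La dérivée de la vitesse donne l'accélération: a(t) = 80·t^3 + 12·t^2 + 30·t. En dérivant l'accélération, nous obtenons le jerk: j(t) = 240·t^2 + 24·t + 30. Nous avons le jerk j(t) = 240·t^2 + 24·t + 30. En substituant t = 3: j(3) = 2262.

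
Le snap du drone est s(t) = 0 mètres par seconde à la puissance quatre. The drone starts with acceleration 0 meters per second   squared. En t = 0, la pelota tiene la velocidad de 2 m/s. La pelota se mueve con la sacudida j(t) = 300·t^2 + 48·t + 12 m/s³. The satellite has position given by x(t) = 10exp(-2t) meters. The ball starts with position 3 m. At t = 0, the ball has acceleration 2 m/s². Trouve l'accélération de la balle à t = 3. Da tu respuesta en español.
Necesitamos integrar nuestra ecuación de la sacudida j(t) = 300·t^2 + 48·t + 12 1 vez. La integral de la sacudida, con a(0) = 2, da la aceleración: a(t) = 100·t^3 + 24·t^2 + 12·t + 2. Tenemos la aceleración a(t) = 100·t^3 + 24·t^2 + 12·t + 2. Sustituyendo t = 3: a(3) = 2954.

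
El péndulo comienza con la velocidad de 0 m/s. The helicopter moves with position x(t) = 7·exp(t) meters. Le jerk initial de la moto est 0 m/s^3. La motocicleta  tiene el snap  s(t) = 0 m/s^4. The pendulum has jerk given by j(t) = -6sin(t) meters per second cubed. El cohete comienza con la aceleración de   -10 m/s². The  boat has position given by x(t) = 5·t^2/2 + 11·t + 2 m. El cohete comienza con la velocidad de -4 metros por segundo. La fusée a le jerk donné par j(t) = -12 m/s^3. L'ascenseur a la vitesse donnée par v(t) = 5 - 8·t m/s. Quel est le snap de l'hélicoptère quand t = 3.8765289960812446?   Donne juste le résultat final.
s(3.8765289960812446) = 337.794980586986.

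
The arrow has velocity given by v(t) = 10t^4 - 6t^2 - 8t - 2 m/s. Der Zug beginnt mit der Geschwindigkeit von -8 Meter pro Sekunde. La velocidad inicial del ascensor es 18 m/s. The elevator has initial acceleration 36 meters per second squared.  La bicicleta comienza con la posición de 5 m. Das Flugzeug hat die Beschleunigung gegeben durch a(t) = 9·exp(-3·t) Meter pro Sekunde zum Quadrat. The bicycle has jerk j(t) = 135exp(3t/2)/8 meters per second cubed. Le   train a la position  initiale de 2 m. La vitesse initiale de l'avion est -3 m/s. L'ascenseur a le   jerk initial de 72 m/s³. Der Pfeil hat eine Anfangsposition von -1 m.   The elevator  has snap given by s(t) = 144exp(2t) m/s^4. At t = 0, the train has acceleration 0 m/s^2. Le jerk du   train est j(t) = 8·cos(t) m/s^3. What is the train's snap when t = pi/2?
Starting from jerk j(t) = 8·cos(t), we take 1 derivative. Taking d/dt of j(t), we find s(t) = -8·sin(t). From the given snap equation s(t) = -8·sin(t), we substitute t = pi/2 to get s = -8.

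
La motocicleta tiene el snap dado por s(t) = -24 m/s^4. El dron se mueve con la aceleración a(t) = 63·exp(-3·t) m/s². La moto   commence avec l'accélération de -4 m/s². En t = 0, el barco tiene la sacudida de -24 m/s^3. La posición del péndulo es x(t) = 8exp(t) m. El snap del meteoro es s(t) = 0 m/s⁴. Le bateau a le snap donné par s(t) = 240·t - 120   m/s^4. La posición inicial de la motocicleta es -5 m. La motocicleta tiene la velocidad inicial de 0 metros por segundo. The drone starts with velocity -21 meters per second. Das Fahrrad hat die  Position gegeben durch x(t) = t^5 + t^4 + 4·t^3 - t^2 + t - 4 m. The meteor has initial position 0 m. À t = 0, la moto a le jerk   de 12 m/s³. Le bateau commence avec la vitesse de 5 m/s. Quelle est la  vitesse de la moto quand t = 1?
Nous devons intégrer notre équation du snap s(t) = -24 3 fois. En intégrant le snap et en utilisant la condition initiale j(0) = 12, nous obtenons j(t) = 12 - 24·t. L'intégrale du jerk, avec a(0) = -4, donne l'accélération: a(t) = -12·t^2 + 12·t - 4. L'intégrale de l'accélération est la vitesse. En utilisant v(0) = 0, nous obtenons v(t) = 2·t·(-2·t^2 + 3·t - 2). Nous avons la vitesse v(t) = 2·t·(-2·t^2 + 3·t - 2). En substituant t = 1: v(1) = -2.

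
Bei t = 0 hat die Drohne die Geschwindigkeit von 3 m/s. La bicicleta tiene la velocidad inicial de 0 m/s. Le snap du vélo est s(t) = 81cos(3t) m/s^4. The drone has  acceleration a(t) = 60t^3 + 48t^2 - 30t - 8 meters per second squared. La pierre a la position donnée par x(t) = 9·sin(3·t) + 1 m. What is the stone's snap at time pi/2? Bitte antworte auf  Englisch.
Starting from position x(t) = 9·sin(3·t) + 1, we take 4 derivatives. Differentiating position, we get velocity: v(t) = 27·cos(3·t). The derivative of velocity gives acceleration: a(t) = -81·sin(3·t). The derivative of acceleration gives jerk: j(t) = -243·cos(3·t). The derivative of jerk gives snap: s(t) = 729·sin(3·t). Using s(t) = 729·sin(3·t) and substituting t = pi/2, we find s = -729.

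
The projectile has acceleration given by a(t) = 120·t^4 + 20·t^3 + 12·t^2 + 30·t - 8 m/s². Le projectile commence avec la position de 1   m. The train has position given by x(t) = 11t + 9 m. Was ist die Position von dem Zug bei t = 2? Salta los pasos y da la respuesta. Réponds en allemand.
x(2) = 31.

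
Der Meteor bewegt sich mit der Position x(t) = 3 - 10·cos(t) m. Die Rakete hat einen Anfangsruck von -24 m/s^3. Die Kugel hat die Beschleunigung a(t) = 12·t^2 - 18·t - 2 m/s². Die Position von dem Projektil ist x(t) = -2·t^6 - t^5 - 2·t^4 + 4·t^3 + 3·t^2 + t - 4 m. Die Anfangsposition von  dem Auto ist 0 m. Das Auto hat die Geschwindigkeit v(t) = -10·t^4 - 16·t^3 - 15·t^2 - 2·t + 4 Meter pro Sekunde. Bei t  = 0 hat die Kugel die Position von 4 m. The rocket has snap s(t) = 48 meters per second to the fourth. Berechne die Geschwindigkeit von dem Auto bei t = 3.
Wir haben die Geschwindigkeit v(t) = -10·t^4 - 16·t^3 - 15·t^2 - 2·t + 4. Durch Einsetzen von t = 3: v(3) = -1379.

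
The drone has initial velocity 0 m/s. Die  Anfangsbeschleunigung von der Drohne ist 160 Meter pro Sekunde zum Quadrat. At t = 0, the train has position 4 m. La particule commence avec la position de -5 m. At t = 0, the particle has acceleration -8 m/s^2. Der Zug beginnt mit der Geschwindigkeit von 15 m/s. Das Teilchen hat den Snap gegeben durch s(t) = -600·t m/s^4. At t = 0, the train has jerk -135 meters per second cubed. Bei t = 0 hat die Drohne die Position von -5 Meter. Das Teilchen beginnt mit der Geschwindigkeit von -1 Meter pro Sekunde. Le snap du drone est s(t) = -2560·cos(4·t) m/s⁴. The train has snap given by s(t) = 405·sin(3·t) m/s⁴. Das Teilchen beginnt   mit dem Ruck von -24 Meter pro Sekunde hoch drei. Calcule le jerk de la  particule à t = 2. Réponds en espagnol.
Para resolver esto, necesitamos tomar 1 integral de nuestra ecuación del snap s(t) = -600·t. Tomando ∫s(t)dt y aplicando j(0) = -24, encontramos j(t) = -300·t^2 - 24. Tenemos la sacudida j(t) = -300·t^2 - 24. Sustituyendo t = 2: j(2) = -1224.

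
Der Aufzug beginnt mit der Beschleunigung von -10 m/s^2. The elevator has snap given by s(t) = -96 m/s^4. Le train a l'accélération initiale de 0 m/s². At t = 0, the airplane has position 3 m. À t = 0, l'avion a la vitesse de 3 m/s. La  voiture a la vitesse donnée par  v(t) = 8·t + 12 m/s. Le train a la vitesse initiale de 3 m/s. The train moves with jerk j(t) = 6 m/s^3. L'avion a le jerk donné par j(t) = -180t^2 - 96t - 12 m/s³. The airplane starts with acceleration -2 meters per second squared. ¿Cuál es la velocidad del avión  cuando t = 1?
Partiendo de la sacudida j(t) = -180·t^2 - 96·t - 12, tomamos 2 integrales. Tomando ∫j(t)dt y aplicando a(0) = -2, encontramos a(t) = -60·t^3 - 48·t^2 - 12·t - 2. La integral de la aceleración es la velocidad. Usando v(0) = 3, obtenemos v(t) = -15·t^4 - 16·t^3 - 6·t^2 - 2·t + 3. Tenemos la velocidad v(t) = -15·t^4 - 16·t^3 - 6·t^2 - 2·t + 3. Sustituyendo t = 1: v(1) = -36.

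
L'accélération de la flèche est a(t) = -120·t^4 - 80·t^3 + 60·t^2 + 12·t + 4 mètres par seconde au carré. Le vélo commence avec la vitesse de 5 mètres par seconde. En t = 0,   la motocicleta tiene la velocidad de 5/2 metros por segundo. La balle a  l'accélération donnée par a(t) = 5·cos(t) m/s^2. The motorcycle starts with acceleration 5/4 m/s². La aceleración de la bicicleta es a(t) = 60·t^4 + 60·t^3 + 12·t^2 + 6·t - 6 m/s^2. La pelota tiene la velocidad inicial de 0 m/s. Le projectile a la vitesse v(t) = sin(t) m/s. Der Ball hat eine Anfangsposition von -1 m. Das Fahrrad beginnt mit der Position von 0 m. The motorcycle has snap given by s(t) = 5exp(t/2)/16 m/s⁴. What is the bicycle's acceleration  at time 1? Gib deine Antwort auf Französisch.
De l'équation de l'accélération a(t) = 60·t^4 + 60·t^3 + 12·t^2 + 6·t - 6, nous substituons t = 1 pour obtenir a = 132.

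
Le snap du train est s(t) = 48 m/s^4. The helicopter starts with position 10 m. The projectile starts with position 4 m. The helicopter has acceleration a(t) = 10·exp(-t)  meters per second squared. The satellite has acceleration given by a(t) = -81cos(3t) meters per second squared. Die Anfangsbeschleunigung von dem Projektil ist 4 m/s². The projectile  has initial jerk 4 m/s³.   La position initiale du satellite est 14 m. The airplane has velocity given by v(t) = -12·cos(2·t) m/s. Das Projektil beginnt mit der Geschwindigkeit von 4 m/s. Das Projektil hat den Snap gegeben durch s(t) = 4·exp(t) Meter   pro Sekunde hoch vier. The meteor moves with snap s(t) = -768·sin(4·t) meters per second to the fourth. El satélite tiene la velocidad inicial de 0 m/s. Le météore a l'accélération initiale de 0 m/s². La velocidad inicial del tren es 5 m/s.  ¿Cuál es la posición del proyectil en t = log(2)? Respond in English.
We need to integrate our snap equation s(t) = 4·exp(t) 4 times. Integrating snap and using the initial condition j(0) = 4, we get j(t) = 4·exp(t). Integrating jerk and using the initial condition a(0) = 4, we get a(t) = 4·exp(t). Integrating acceleration and using the initial condition v(0) = 4, we get v(t) = 4·exp(t). Integrating velocity and using the initial condition x(0) = 4, we get x(t) = 4·exp(t). Using x(t) = 4·exp(t) and substituting t = log(2), we find x = 8.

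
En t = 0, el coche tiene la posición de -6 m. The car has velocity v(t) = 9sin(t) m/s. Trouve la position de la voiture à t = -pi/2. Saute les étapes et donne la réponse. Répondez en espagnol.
La posición en t = -pi/2 es x = 3.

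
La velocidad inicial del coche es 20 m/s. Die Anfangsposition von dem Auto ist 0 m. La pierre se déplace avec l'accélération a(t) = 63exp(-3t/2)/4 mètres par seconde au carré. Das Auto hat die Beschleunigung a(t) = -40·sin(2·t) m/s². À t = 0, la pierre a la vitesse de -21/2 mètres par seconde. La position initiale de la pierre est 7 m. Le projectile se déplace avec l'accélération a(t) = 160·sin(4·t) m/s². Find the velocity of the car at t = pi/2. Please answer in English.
We need to integrate our acceleration equation a(t) = -40·sin(2·t) 1 time. Integrating acceleration and using the initial condition v(0) = 20, we get v(t) = 20·cos(2·t). Using v(t) = 20·cos(2·t) and substituting t = pi/2, we find v = -20.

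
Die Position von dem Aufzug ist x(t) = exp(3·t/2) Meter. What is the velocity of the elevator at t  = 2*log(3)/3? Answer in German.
Ausgehend von der Position x(t) = exp(3·t/2), nehmen wir 1 Ableitung. Mit d/dt von x(t) finden wir v(t) = 3·exp(3·t/2)/2. Aus der Gleichung für die Geschwindigkeit v(t) = 3·exp(3·t/2)/2, setzen wir t = 2*log(3)/3 ein und erhalten v = 9/2.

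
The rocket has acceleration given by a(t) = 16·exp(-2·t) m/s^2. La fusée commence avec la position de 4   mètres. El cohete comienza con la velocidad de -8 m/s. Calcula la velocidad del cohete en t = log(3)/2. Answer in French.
Pour résoudre ceci, nous devons prendre 1 intégrale de notre équation de l'accélération a(t) = 16·exp(-2·t). L'intégrale de l'accélération, avec v(0) = -8, donne la vitesse: v(t) = -8·exp(-2·t). Nous avons la vitesse v(t) = -8·exp(-2·t). En substituant t = log(3)/2: v(log(3)/2) = -8/3.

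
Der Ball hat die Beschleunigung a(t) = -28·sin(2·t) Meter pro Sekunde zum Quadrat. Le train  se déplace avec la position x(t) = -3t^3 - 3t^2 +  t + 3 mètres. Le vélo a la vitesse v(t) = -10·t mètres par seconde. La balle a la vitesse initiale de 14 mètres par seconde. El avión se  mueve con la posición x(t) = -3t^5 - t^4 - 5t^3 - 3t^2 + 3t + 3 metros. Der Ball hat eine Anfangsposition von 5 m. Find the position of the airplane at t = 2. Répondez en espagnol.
De la ecuación de la posición x(t) = -3·t^5 - t^4 - 5·t^3 - 3·t^2 + 3·t + 3, sustituimos t = 2 para obtener x = -155.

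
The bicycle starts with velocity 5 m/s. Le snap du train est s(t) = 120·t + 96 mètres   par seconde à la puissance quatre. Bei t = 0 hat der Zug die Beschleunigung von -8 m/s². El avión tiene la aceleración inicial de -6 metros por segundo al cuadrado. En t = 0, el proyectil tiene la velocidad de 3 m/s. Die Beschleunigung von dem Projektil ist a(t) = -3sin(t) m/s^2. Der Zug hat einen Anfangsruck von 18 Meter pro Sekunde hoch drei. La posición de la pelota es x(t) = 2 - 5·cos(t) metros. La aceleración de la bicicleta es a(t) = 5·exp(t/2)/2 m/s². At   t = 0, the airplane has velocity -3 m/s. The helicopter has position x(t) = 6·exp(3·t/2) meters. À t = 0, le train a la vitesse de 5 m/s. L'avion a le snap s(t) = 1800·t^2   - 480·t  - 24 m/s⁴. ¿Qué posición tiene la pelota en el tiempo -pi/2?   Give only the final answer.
En t = -pi/2, x = 2.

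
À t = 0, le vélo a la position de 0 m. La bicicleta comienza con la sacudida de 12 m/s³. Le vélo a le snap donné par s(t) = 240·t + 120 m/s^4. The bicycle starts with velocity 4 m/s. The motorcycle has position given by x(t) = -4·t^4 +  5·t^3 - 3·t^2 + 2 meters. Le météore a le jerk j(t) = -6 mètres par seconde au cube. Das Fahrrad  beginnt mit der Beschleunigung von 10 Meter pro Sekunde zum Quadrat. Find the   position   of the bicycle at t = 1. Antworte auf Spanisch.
Para resolver esto, necesitamos tomar 4 integrales de nuestra ecuación del snap s(t) = 240·t + 120. La integral del snap, con j(0) = 12, da la sacudida: j(t) = 120·t^2 + 120·t + 12. Tomando ∫j(t)dt y aplicando a(0) = 10, encontramos a(t) = 40·t^3 + 60·t^2 + 12·t + 10. Tomando ∫a(t)dt y aplicando v(0) = 4, encontramos v(t) = 10·t^4 + 20·t^3 + 6·t^2 + 10·t + 4. Tomando ∫v(t)dt y aplicando x(0) = 0, encontramos x(t) = 2·t^5 + 5·t^4 + 2·t^3 + 5·t^2 + 4·t. De la ecuación de la posición x(t) = 2·t^5 + 5·t^4 + 2·t^3 + 5·t^2 + 4·t, sustituimos t = 1 para obtener x = 18.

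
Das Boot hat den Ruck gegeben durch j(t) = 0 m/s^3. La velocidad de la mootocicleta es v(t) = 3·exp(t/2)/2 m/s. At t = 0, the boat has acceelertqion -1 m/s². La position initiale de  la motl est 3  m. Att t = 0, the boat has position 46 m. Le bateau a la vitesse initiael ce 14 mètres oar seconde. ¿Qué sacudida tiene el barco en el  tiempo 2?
De la ecuación de la sacudida j(t) = 0, sustituimos t = 2 para obtener j = 0.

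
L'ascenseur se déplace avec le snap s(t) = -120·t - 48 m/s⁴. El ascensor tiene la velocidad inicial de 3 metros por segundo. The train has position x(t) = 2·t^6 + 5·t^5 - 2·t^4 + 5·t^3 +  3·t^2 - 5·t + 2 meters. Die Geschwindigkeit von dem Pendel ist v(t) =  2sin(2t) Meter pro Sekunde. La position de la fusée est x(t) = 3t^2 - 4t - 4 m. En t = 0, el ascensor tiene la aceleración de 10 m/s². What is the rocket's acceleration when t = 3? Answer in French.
Nous devons dériver notre équation de la position x(t) = 3·t^2 - 4·t - 4 2 fois. En prenant d/dt de x(t), nous trouvons v(t) = 6·t - 4. En dérivant la vitesse, nous obtenons l'accélération: a(t) = 6. En utilisant a(t) = 6 et en substituant t = 3, nous trouvons a = 6.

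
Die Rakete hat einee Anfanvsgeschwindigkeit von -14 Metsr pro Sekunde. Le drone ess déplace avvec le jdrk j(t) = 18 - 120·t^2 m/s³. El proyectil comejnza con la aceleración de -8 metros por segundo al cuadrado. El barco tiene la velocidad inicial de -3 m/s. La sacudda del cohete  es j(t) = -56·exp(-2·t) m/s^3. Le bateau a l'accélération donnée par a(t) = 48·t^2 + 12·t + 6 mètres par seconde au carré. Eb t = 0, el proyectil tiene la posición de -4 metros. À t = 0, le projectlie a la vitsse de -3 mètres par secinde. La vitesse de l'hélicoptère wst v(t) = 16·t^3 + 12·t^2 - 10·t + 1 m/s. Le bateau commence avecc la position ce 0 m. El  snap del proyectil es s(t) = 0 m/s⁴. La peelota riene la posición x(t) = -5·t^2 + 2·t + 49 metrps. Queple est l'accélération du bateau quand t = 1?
En utilisant a(t) = 48·t^2 + 12·t + 6 et en substituant t = 1, nous trouvons a = 66.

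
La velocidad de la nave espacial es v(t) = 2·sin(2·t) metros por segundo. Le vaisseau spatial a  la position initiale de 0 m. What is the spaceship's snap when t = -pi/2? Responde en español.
Partiendo de la velocidad v(t) = 2·sin(2·t), tomamos 3 derivadas. Tomando d/dt de v(t), encontramos a(t) = 4·cos(2·t). Derivando la aceleración, obtenemos la sacudida: j(t) = -8·sin(2·t). Tomando d/dt de j(t), encontramos s(t) = -16·cos(2·t). De la ecuación del snap s(t) = -16·cos(2·t), sustituimos t = -pi/2 para obtener s = 16.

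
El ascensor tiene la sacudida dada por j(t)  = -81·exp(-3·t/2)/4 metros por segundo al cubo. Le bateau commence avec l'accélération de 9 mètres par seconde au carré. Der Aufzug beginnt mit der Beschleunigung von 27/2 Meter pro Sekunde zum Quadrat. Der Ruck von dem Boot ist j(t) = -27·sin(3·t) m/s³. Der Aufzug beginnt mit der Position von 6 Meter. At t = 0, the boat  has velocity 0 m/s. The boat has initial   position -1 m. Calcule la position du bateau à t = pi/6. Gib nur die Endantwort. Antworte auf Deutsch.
Die Position bei t = pi/6 ist x = 0.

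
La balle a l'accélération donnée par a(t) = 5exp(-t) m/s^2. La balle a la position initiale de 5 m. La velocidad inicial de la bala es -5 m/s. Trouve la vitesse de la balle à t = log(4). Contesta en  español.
Para resolver esto, necesitamos tomar 1 antiderivada de nuestra ecuación de la aceleración a(t) = 5·exp(-t). Integrando la aceleración y usando la condición inicial v(0) = -5, obtenemos v(t) = -5·exp(-t). De la ecuación de la velocidad v(t) = -5·exp(-t), sustituimos t = log(4) para obtener v = -5/4.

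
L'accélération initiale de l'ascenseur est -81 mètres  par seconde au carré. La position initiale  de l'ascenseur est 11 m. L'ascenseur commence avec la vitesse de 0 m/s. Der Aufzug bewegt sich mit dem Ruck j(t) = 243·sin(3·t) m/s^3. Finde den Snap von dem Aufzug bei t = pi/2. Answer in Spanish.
Para resolver esto, necesitamos tomar 1 derivada de nuestra ecuación de la sacudida j(t) = 243·sin(3·t). La derivada de la sacudida da el snap: s(t) = 729·cos(3·t). De la ecuación del snap s(t) = 729·cos(3·t), sustituimos t = pi/2 para obtener s = 0.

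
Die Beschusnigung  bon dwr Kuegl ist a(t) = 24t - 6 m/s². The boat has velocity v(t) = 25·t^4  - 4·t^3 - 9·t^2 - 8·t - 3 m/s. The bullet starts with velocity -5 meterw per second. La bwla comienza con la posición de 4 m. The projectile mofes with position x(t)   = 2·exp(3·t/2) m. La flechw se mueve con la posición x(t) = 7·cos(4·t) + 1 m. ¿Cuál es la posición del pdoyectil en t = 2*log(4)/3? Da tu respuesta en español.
Usando x(t) = 2·exp(3·t/2) y sustituyendo t = 2*log(4)/3, encontramos x = 8.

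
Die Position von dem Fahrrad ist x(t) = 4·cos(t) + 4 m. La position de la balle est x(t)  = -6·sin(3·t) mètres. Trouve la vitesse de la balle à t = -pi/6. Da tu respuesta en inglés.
Starting from position x(t) = -6·sin(3·t), we take 1 derivative. The derivative of position gives velocity: v(t) = -18·cos(3·t). From the given velocity equation v(t) = -18·cos(3·t), we substitute t = -pi/6 to get v = 0.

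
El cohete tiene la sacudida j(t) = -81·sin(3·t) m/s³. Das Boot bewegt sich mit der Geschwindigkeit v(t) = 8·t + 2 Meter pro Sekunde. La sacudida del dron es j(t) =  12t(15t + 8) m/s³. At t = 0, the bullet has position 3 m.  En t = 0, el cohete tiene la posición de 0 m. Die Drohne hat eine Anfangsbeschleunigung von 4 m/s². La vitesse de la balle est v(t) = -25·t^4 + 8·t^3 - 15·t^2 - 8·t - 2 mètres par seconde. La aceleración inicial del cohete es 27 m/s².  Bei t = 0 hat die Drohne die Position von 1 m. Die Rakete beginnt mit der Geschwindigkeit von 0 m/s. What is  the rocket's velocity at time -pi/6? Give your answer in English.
Starting from jerk j(t) = -81·sin(3·t), we take 2 integrals. The antiderivative of jerk, with a(0) = 27, gives acceleration: a(t) = 27·cos(3·t). Finding the integral of a(t) and using v(0) = 0: v(t) = 9·sin(3·t). We have velocity v(t) = 9·sin(3·t). Substituting t = -pi/6: v(-pi/6) = -9.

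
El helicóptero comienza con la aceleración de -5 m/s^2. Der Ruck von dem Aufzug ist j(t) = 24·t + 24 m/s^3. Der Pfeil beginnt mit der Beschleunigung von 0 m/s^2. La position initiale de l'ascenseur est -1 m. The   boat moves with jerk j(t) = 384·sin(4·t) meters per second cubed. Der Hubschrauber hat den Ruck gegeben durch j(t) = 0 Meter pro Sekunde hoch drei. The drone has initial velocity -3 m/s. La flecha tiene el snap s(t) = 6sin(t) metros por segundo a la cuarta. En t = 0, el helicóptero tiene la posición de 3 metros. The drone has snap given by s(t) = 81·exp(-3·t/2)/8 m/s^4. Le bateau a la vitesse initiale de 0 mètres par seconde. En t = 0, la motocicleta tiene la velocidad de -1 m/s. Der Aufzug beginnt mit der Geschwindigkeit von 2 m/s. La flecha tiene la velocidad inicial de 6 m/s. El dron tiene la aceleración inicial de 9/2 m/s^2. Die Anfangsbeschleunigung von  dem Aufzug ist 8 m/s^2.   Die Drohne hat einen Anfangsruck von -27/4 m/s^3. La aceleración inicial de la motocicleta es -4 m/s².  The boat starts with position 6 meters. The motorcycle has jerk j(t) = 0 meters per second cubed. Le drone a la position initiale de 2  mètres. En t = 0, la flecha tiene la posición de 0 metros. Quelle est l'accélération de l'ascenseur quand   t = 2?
Pour résoudre ceci, nous devons prendre 1 intégrale de notre équation du jerk j(t) = 24·t + 24. En intégrant le jerk et en utilisant la condition initiale a(0) = 8, nous obtenons a(t) = 12·t^2 + 24·t + 8. En utilisant a(t) = 12·t^2 + 24·t + 8 et en substituant t = 2, nous trouvons a = 104.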